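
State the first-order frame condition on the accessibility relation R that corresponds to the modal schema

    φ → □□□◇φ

This is a Sahlqvist (Geach-type) schema ◇^0□^0φ → □^3◇^1φ.
Minimal-valuation argument: fix x; take any y with xR^0y and any z with xR^3z. Set V(φ) to the set of worlds R-reachable from y in exactly 0 steps. Then □^0φ holds at y, so the antecedent holds at x; validity forces ◇^1φ at z, giving a w with zR^1w and yR^0w.
First-order correspondent: ∀x ∀z (xR³z → ∃w (x = w ∧ zRw)).

∀x ∀z (xR³z → ∃w (x = w ∧ zRw))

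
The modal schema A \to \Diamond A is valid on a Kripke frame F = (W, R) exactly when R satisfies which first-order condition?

reflexivity

This is frame-equivalent to □A → A (substitute ¬A for A and contrapose).
Suppose □A→A is valid. At any x set V(A)={w : Rxw}. Then □A holds at x, so A holds at x, i.e. Rxx.
Conversely, on a frame with reflexivity the schema holds at every world under every valuation.
So the correspondent is reflexivity.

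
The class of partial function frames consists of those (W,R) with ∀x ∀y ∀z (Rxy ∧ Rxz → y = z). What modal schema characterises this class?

◇p → □p

This is partial functionality; the standard corresponding axiom is CD: ◇p → □p.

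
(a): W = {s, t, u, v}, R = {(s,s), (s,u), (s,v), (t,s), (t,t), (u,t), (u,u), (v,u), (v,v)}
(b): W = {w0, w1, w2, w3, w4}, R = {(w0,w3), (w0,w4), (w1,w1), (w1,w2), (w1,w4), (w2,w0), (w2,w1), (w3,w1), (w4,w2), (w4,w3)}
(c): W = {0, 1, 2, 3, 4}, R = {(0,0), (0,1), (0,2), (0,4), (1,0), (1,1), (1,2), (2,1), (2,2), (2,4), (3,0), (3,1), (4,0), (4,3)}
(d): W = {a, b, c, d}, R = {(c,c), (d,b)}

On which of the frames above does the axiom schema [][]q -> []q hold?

Frame correspondent (Sahlqvist): forall x forall y (Rxy -> exists z (Rxz & Rzy)) — i.e. density.
(a): condition met.
(b): fails — Rw0w4 but no z with Rw0z and Rzw4.
(c): fails — R43 but no z with R4z and Rz3.
(d): fails — Rdb but no z with Rdz and Rzb.
Valid on: (a).

(a)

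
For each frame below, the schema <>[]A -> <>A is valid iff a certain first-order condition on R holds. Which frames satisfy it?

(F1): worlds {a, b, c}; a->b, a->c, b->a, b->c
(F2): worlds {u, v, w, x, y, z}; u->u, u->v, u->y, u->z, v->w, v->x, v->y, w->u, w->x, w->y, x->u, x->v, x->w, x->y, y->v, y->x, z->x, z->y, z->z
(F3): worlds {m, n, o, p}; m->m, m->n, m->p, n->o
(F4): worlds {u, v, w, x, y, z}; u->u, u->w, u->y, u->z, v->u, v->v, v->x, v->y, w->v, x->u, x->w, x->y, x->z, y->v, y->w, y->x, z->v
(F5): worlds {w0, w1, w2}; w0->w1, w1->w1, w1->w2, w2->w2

(F2), (F5)

Frame correspondent (Sahlqvist): forall x forall y (xRy -> exists w (yRw & xRw)) — i.e. a generalized confluence (Geach) condition.
(F1): fails — aRc but no w with cRw and aRw.
(F2): condition met.
(F3): fails — mRn but no w with nRw and mRw.
(F4): fails — uRw but no t with wRt and uRt.
(F5): condition met.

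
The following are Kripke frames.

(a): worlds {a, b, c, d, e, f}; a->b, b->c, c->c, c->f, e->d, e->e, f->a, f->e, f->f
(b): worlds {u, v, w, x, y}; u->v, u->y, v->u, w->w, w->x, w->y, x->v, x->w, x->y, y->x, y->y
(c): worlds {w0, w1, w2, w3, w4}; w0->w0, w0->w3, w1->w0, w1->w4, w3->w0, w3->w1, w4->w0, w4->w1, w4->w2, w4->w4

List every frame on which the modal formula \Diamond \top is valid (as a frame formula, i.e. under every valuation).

(b)

This is the axiom for seriality; its first-order frame correspondent is \forall x \exists y Rxy.
(a): fails — world d has no successor.
(b): condition met.
(c): fails — world w2 has no successor.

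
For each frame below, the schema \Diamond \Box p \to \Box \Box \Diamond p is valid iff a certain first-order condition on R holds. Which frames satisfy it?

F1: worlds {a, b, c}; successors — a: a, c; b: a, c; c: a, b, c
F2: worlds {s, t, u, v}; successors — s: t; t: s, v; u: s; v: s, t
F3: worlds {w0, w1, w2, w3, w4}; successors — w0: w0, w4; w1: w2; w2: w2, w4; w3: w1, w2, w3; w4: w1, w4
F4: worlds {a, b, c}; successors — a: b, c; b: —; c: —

F1, F4

The schema corresponds to a generalized confluence (Geach) condition: \forall x \forall y \forall z ((xRy \wedge x R^2 z) \to \exists w (yRw \wedge zRw)).
F1: holds.
F2: fails — sRt, sR²s but no w with tRw and sRw.
F3: fails — w0Rw0, w0R²w1 but no w with w0Rw and w1Rw.
F4: holds.
Valid on: F1, F4.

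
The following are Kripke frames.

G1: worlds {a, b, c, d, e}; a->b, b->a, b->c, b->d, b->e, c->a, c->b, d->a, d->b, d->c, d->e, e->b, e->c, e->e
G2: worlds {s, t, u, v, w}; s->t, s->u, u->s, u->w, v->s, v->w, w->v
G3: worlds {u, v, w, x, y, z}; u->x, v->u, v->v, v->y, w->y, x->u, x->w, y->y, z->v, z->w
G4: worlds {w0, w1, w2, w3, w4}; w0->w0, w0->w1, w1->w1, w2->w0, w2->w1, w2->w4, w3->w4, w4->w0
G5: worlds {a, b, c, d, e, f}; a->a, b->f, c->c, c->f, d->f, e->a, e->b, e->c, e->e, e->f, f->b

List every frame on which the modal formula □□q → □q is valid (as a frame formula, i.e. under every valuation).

none

This is the axiom for density; its first-order frame correspondent is ∀x ∀y (Rxy → ∃z (Rxz ∧ Rzy)).
G1: fails — Rab but no z with Raz and Rzb.
G2: fails — Ruw but no z with Ruz and Rzw.
G3: fails — Rxw but no t with Rxt and Rtw.
G4: fails — Rw2w4 but no z with Rw2z and Rzw4.
G5: fails — Rbf but no z with Rbz and Rzf.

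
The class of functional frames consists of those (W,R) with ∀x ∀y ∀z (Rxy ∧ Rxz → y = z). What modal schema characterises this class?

The condition is partial functionality. The CD schema ◇p → □p defines it.
Suppose ◇p→□p is valid. Take Rxy, Rxz and set V(p)={y}. Then ◇p at x, so □p at x, so p at z, i.e. z=y.

◇p → □p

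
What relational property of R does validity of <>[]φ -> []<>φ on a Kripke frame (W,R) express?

Suppose ◇□φ→□◇φ is valid. Take Rxy, Rxz and set V(φ)={w : Ryw}. Then □φ at y so ◇□φ at x, so □◇φ at x, so ◇φ at z, giving w with Rzw and Ryw.

Convergence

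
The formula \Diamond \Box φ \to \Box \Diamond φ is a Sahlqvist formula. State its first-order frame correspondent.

convergence: \forall x \forall y \forall z (Rxy \wedge Rxz \to \exists w (Ryw \wedge Rzw))

This schema is the .2 axiom.
It corresponds to convergence: \forall x \forall y \forall z (Rxy \wedge Rxz \to \exists w (Ryw \wedge Rzw)).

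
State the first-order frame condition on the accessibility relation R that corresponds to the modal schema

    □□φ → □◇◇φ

This is a Sahlqvist (Geach-type) schema ◇^0□^2φ → □^1◇^2φ.
First-order correspondent: ∀x ∀z (xRz → ∃w (xR²w ∧ zR²w)).

∀x ∀z (xRz → ∃w (xR²w ∧ zR²w))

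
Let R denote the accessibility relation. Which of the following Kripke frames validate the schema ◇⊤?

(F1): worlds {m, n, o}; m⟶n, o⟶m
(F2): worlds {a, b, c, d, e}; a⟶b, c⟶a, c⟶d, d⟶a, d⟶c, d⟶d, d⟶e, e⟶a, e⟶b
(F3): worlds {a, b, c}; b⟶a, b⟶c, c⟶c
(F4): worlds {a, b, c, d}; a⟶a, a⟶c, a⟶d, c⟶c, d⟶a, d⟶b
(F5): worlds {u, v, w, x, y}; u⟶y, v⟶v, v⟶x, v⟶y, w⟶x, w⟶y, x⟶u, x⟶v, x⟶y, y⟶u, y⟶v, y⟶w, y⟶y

This is the axiom for seriality; its first-order frame correspondent is ∀x ∃y Rxy.
(F1): fails — world n has no successor.
(F2): fails — world b has no successor.
(F3): fails — world a has no successor.
(F4): fails — world b has no successor.
(F5): ✓.

(F5)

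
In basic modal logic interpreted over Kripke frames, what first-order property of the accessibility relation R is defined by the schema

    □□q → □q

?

Suppose □□q→□q is valid. Take Rxy and set V(q)={w : xR²w}. Then □□q at x, so □q at x, so q at y, i.e. ∃z(Rxz∧Rzy).

Density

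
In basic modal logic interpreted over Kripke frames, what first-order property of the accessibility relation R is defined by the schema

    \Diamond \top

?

This is a form of the D axiom.
It corresponds to seriality: \forall x \exists y Rxy.

seriality: \forall x \exists y Rxy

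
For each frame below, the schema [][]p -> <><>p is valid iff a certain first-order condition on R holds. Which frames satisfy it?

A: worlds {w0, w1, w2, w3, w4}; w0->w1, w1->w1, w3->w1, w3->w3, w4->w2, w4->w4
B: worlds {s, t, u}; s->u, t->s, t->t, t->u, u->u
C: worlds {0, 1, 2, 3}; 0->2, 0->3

B

The schema corresponds to a generalized confluence (Geach) condition: forall x exists w (x R^2 w & x R^2 w).
A: fails — at w2 but no w with w2R²w and w2R²w.
B: ✓.
C: fails — at 0 but no w with 0R²w and 0R²w.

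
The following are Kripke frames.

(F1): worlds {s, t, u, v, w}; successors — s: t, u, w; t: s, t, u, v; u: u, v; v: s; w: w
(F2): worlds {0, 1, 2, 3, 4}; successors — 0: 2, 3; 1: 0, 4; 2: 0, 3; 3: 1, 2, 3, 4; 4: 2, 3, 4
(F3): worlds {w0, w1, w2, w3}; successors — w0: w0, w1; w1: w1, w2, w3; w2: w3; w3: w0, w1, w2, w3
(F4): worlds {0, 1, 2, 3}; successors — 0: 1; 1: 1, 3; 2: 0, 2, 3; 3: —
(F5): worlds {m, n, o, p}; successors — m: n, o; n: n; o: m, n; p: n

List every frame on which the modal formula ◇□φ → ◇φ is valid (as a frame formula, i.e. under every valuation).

(F3), (F5)

The schema corresponds to a generalized confluence (Geach) condition: ∀x ∀y (xRy → ∃w (yRw ∧ xRw)).
(F1): fails — uRv but no w* with vRw* and uRw*.
(F2): fails — 1R0 but no w with 0Rw and 1Rw.
(F3): condition met.
(F4): fails — 1R3 but no w with 3Rw and 1Rw.
(F5): condition met.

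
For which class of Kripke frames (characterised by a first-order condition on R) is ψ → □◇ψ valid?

Suppose ψ→□◇ψ is valid. Take Rxy and set V(ψ)={x}. Then ψ at x, so □◇ψ at x, so ◇ψ at y, so some z with Ryz has ψ; z=x, i.e. Ryx.

Symmetry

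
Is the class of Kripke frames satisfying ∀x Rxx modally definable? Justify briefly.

This is a Sahlqvist condition; the T axiom □r → r defines it.

Definable; □r → r defines it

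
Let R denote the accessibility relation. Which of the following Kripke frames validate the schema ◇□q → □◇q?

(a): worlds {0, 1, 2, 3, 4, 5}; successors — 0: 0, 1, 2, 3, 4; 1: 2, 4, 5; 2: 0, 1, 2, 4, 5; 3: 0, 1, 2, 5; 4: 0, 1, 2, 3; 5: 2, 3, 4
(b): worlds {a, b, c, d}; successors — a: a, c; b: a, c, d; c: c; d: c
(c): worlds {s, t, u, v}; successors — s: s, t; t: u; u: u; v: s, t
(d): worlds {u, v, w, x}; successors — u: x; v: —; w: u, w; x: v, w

(a), (b)

Frame correspondent (Sahlqvist): ∀x ∀y ∀z (Rxy ∧ Rxz → ∃w (Ryw ∧ Rzw)) — i.e. convergence.
(a): condition met.
(b): condition met.
(c): fails — Rss and Rst but s and t have no common successor.
(d): fails — Rww and Rwu but w and u have no common successor.
Valid on: (a), (b).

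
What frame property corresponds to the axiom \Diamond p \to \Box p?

Partial functionality

Suppose ◇p→□p is valid. Take Rxy, Rxz and set V(p)={y}. Then ◇p at x, so □p at x, so p at z, i.e. z=y.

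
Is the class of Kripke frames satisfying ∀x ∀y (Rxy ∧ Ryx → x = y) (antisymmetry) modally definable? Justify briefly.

Not modally definable

Modal frame validity is preserved under surjective bounded morphisms.
The 6-cycle (worlds a,b,c,d,e,f with a→b→c→d→e→f→a) is antisymmetric. Sending even-indexed worlds to s and odd-indexed worlds to t is a surjective bounded morphism onto the two-world frame with s↔t, which is not antisymmetric.
Hence antisymmetry is not modally definable.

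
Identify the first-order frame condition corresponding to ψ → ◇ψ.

Reflexivity

This is frame-equivalent to □ψ → ψ (substitute ¬ψ for ψ and contrapose).
Suppose □ψ→ψ is valid. At any x set V(ψ)={w : Rxw}. Then □ψ holds at x, so ψ holds at x, i.e. Rxx.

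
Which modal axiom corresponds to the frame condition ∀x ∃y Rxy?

The condition is seriality. The D schema □s → ◇s defines it.
Suppose □s→◇s is valid. At any x set V(s)=W. Then □s at x, so ◇s at x, so x has a successor.

□s → ◇s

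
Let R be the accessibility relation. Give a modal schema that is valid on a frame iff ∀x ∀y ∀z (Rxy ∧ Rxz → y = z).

This is partial functionality; the standard corresponding axiom is CD: ◇p → □p.
Suppose ◇p→□p is valid. Take Rxy, Rxz and set V(p)={y}. Then ◇p at x, so □p at x, so p at z, i.e. z=y.

◇p → □p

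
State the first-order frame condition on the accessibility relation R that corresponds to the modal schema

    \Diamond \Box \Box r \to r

\forall x \forall y (xRy \to \exists w (y R^2 w \wedge x = w))

This is a Sahlqvist (Geach-type) schema ◇^1□^2r → □^0◇^0r.
Minimal-valuation argument: fix x; take any y with xR^1y and any z with xR^0z. Set V(r) to the set of worlds R-reachable from y in exactly 2 steps. Then □^2r holds at y, so the antecedent holds at x; validity forces ◇^0r at z, giving a w with zR^0w and yR^2w.
First-order correspondent: \forall x \forall y (xRy \to \exists w (y R^2 w \wedge x = w)).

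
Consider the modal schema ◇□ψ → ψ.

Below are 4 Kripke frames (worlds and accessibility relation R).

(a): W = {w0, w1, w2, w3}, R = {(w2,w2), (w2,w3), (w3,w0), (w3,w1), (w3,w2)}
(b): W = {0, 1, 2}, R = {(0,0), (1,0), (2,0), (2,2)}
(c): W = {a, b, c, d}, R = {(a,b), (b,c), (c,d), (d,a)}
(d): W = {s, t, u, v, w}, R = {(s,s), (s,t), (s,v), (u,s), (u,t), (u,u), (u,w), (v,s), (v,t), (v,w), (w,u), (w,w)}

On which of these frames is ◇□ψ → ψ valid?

Frame correspondent (Sahlqvist): ∀x ∀y (Rxy → Ryx) — i.e. symmetry.
(a): fails — Rw3w1 but not Rw1w3.
(b): fails — R10 but not R01.
(c): fails — Rab but not Rba.
(d): fails — Rut but not Rtu.

none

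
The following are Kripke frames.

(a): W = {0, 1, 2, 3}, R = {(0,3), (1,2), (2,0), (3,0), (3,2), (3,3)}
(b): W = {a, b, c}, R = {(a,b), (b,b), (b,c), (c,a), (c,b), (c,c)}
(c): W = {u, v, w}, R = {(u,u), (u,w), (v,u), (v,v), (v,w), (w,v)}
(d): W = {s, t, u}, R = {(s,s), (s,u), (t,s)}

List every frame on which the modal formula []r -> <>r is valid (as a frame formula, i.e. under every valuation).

Frame correspondent (Sahlqvist): forall x exists y Rxy — i.e. seriality.
(a): holds.
(b): holds.
(c): holds.
(d): fails — world u has no successor.

(a), (b), (c)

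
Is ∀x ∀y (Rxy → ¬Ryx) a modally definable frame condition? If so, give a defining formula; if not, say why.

If a class were modally definable it would be closed under surjective bounded morphisms (Goldblatt–Thomason).
The 4-cycle (worlds 0,1,2,3 with 0→1→2→3→0) is asymmetric. Mapping every world to a single reflexive point • is a surjective bounded morphism, and the reflexive point is not asymmetric (R•• but asymmetry requires ¬R••).
Hence asymmetry is not modally definable.

No — not modally definable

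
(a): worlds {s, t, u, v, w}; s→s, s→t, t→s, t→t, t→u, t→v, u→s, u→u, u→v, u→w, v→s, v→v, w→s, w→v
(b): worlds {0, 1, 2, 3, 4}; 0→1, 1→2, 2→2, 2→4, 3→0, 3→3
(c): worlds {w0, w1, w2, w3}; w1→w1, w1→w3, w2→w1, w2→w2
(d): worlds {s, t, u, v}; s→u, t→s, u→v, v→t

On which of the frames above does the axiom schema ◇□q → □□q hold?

Frame correspondent (Sahlqvist): ∀x ∀y ∀z ((xRy ∧ xR²z) → ∃w (yRw ∧ z = w)) — i.e. a generalized confluence (Geach) condition.
(a): fails — sRs, sR²u but no w* with sRw* and u=w*.
(b): fails — 2R4, 2R²2 but no w with 4Rw and 2=w.
(c): fails — w1Rw3, w1R²w1 but no w with w3Rw and w1=w.
(d): holds.

(d)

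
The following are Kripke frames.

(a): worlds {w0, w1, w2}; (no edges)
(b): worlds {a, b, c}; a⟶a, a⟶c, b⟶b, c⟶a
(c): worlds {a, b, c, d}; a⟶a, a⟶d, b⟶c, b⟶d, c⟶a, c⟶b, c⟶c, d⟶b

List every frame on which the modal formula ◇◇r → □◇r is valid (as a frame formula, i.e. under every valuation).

This is the axiom for a generalized confluence (Geach) condition; its first-order frame correspondent is ∀x ∀y ∀z ((xR²y ∧ xRz) → ∃w (y = w ∧ zRw)).
(a): condition met.
(b): fails — aR²c, aRc but no w with c=w and cRw.
(c): fails — aR²a, aRd but no w with a=w and dRw.

(a)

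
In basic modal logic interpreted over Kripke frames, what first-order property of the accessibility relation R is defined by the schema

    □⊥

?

emptiness of R

□⊥ is valid iff no world has any successor (otherwise □⊥ fails at any world with one).
The converse is a direct semantic check.
Frame condition: ∀x ∀y ¬Rxy.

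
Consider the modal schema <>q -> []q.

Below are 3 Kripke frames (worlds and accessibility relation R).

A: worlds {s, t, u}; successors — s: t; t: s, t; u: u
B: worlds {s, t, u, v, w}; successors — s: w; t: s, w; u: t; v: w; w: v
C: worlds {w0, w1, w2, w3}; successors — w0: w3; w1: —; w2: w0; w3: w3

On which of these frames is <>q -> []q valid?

C

Frame correspondent (Sahlqvist): forall x forall y forall z (Rxy & Rxz -> y = z) — i.e. partial functionality.
A: fails — t sees both s and t.
B: fails — t sees both s and w.
C: holds.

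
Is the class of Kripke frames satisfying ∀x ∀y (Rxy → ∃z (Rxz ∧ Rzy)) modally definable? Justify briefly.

Yes, by □□q → □q

This is a Sahlqvist condition; the C4 axiom □□q → □q defines it.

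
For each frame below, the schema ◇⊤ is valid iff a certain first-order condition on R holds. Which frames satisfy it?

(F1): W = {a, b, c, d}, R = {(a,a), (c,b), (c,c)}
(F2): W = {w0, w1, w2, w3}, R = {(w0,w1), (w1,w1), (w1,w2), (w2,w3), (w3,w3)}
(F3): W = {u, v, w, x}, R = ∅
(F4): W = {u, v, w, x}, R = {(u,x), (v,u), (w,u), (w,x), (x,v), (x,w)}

Frame correspondent (Sahlqvist): ∀x ∃y Rxy — i.e. seriality.
(F1): fails — world b has no successor.
(F2): holds.
(F3): fails — world u has no successor.
(F4): holds.

(F2), (F4)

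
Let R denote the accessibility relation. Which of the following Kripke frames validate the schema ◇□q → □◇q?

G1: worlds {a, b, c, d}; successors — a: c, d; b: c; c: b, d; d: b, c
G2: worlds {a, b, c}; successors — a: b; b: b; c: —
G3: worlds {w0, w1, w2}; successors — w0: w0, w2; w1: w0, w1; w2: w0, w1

This is the axiom for convergence; its first-order frame correspondent is ∀x ∀y ∀z (Rxy ∧ Rxz → ∃w (Ryw ∧ Rzw)).
G1: fails — Rdc and Rdb but c and b have no common successor.
G2: condition met.
G3: condition met.

G2, G3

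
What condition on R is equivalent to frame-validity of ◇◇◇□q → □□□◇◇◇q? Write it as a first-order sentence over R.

This is a Sahlqvist (Geach-type) schema ◇^3□^1q → □^3◇^3q.
Minimal-valuation argument: fix x; take any y with xR^3y and any z with xR^3z. Set V(q) to the set of worlds R-reachable from y in exactly 1 step. Then □^1q holds at y, so the antecedent holds at x; validity forces ◇^3q at z, giving a w with zR^3w and yR^1w.
First-order correspondent: ∀x ∀y ∀z ((xR³y ∧ xR³z) → ∃w (yRw ∧ zR³w)).

∀x ∀y ∀z ((xR³y ∧ xR³z) → ∃w (yRw ∧ zR³w))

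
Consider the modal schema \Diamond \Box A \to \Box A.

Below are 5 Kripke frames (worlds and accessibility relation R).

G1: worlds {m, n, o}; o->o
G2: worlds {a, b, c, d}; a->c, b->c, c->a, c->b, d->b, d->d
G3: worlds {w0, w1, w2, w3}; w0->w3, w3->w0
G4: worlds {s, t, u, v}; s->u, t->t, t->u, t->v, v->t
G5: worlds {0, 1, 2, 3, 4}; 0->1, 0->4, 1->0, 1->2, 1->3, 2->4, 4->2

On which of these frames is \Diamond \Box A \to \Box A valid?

G1

This is the axiom for the Euclidean property; its first-order frame correspondent is \forall x \forall y \forall z (Rxy \wedge Rxz \to Ryz).
G1: ✓.
G2: fails — Rac and Rac but not Rcc.
G3: fails — Rw0w3 and Rw0w3 but not Rw3w3.
G4: fails — Rsu and Rsu but not Ruu.
G5: fails — R01 and R01 but not R11.
Valid on: G1.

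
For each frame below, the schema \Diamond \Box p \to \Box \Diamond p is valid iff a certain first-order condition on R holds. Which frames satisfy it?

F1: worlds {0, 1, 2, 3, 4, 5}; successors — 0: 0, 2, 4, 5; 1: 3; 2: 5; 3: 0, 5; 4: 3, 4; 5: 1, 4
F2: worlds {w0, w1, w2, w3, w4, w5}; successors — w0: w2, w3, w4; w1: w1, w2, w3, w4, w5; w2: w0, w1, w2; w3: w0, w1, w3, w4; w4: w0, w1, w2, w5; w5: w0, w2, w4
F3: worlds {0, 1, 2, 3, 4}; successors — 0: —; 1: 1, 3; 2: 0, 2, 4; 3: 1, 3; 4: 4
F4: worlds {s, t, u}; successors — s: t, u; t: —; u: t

The schema corresponds to convergence: \forall x \forall y \forall z (Rxy \wedge Rxz \to \exists w (Ryw \wedge Rzw)).
F1: fails — R02 and R04 but 2 and 4 have no common successor.
F2: ✓.
F3: fails — R20 and R20 but 0 and 0 have no common successor.
F4: fails — Rsu and Rst but u and t have no common successor.

F2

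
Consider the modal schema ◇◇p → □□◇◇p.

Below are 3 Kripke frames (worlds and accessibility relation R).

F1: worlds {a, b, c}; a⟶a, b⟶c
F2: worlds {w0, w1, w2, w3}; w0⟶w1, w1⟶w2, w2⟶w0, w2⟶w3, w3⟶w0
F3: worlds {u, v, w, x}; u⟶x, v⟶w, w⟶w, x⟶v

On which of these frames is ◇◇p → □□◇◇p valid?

Frame correspondent (Sahlqvist): ∀x ∀y ∀z ((xR²y ∧ xR²z) → ∃w (y = w ∧ zR²w)) — i.e. a generalized confluence (Geach) condition.
F1: ✓.
F2: fails — w0R²w2, w0R²w2 but no w with w2=w and w2R²w.
F3: fails — uR²v, uR²v but no t with v=t and vR²t.

F1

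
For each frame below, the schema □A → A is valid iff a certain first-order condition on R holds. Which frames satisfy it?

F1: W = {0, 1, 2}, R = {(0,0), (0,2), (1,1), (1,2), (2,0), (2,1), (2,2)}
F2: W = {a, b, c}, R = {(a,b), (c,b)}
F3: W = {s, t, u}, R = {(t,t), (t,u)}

The schema corresponds to reflexivity: ∀x Rxx.
F1: condition met.
F2: fails — world a does not see itself.
F3: fails — world s does not see itself.
Valid on: F1.

F1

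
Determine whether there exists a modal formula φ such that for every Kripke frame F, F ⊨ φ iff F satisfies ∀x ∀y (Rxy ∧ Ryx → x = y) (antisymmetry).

If a class were modally definable it would be closed under surjective bounded morphisms (Goldblatt–Thomason).
The 4-cycle (worlds 0,1,2,3 with 0→1→2→3→0) is antisymmetric. Sending even-indexed worlds to a and odd-indexed worlds to b is a surjective bounded morphism onto the two-world frame with a↔b, which is not antisymmetric.
So the class is not modally definable.

Not definable by any modal formula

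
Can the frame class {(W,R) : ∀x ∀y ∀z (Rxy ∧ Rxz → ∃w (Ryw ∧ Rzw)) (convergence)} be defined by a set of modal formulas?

The condition is convergence. A defining modal formula is ◇□q → □◇q.
Suppose ◇□q→□◇q is valid. Take Rxy, Rxz and set V(q)={w : Ryw}. Then □q at y so ◇□q at x, so □◇q at x, so ◇q at z, giving w with Rzw and Ryw.

Yes — defined by ◇□q → □◇q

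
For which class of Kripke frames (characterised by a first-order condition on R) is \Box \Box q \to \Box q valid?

Density

This schema is the C4 axiom.
It corresponds to density: \forall x \forall y (Rxy \to \exists z (Rxz \wedge Rzy)).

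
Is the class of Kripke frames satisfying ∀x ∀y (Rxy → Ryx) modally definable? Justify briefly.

Yes: it is symmetry, defined by the B schema q → □◇q.
Suppose q→□◇q is valid. Take Rxy and set V(q)={x}. Then q at x, so □◇q at x, so ◇q at y, so some z with Ryz has q; z=x, i.e. Ryx.

Yes, by q → □◇q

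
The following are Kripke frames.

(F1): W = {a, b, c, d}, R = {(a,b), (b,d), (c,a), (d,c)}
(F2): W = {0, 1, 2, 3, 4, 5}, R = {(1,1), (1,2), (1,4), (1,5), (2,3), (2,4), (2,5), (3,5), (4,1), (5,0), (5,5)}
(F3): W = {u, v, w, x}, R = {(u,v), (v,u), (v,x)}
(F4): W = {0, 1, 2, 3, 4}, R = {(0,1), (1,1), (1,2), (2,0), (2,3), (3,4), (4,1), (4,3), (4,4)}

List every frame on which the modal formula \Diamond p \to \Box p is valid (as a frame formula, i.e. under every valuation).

This is the axiom for partial functionality; its first-order frame correspondent is \forall x \forall y \forall z (Rxy \wedge Rxz \to y = z).
(F1): holds.
(F2): fails — 1 sees both 1 and 2.
(F3): fails — v sees both u and x.
(F4): fails — 1 sees both 1 and 2.

(F1)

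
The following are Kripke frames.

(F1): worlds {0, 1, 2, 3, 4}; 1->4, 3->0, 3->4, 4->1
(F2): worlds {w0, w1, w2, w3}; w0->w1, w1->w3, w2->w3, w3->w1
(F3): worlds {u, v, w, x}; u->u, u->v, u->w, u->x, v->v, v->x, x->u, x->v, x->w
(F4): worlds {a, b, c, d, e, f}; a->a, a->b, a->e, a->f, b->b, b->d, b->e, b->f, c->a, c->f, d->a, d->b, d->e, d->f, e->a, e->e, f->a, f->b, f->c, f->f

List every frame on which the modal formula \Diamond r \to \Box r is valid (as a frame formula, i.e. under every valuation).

(F2)

Frame correspondent (Sahlqvist): \forall x \forall y \forall z (Rxy \wedge Rxz \to y = z) — i.e. partial functionality.
(F1): fails — 3 sees both 0 and 4.
(F2): holds.
(F3): fails — u sees both u and v.
(F4): fails — a sees both a and b.
Valid on: (F2).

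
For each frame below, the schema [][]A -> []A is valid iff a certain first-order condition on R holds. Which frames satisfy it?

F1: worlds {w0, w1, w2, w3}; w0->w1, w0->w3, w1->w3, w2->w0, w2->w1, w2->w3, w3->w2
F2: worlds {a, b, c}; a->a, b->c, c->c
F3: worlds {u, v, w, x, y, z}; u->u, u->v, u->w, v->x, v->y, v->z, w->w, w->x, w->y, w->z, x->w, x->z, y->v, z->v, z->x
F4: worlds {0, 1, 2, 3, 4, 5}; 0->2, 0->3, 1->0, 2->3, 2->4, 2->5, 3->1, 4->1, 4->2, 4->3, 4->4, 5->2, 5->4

Frame correspondent (Sahlqvist): forall x forall y (Rxy -> exists z (Rxz & Rzy)) — i.e. density.
F1: fails — Rw3w2 but no z with Rw3z and Rzw2.
F2: holds.
F3: fails — Rzv but no t with Rzt and Rtv.
F4: fails — R10 but no z with R1z and Rz0.

F2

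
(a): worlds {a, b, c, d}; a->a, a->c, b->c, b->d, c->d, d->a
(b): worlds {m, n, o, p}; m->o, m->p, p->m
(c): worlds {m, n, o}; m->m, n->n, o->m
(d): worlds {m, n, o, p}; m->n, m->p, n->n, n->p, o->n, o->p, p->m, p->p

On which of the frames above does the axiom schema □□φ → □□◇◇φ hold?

(a), (c), (d)

Frame correspondent (Sahlqvist): ∀x ∀z (xR²z → ∃w (xR²w ∧ zR²w)) — i.e. a generalized confluence (Geach) condition.
(a): holds.
(b): fails — pR²o but no w with pR²w and oR²w.
(c): holds.
(d): holds.
Valid on: (a), (c), (d).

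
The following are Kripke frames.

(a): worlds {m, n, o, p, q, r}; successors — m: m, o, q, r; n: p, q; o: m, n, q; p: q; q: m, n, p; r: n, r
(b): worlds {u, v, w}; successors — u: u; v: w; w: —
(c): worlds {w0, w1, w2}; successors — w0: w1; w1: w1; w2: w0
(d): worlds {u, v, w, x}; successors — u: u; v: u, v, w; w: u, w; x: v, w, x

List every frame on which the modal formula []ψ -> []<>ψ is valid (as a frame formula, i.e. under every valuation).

(d)

This is the axiom for a generalized confluence (Geach) condition; its first-order frame correspondent is forall x forall z (xRz -> exists w (xRw & zRw)).
(a): fails — pRq but no w with pRw and qRw.
(b): fails — vRw but no t with vRt and wRt.
(c): fails — w2Rw0 but no w with w2Rw and w0Rw.
(d): satisfies the condition.
Valid on: (d).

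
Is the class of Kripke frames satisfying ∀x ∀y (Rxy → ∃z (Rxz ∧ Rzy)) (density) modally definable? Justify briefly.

Yes — defined by □□r → □r

This is a Sahlqvist condition; the C4 axiom □□r → □r defines it.
Suppose □□r→□r is valid. Take Rxy and set V(r)={w : xR²w}. Then □□r at x, so □r at x, so r at y, i.e. ∃z(Rxz∧Rzy).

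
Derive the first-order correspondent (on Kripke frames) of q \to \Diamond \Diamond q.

\forall x \exists w (x = w \wedge x R^2 w)

This is a Sahlqvist (Geach-type) schema ◇^0□^0q → □^0◇^2q.
Minimal-valuation argument: fix x; take any y with xR^0y and any z with xR^0z. Set V(q) to the set of worlds R-reachable from y in exactly 0 steps. Then □^0q holds at y, so the antecedent holds at x; validity forces ◇^2q at z, giving a w with zR^2w and yR^0w.
First-order correspondent: \forall x \exists w (x = w \wedge x R^2 w).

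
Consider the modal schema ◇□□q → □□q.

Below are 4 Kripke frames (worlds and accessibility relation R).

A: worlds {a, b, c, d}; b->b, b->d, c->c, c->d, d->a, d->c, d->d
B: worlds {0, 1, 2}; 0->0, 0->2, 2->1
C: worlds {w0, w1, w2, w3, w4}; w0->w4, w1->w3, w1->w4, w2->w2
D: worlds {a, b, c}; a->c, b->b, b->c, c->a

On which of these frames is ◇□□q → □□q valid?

This is the axiom for a generalized confluence (Geach) condition; its first-order frame correspondent is ∀x ∀y ∀z ((xRy ∧ xR²z) → ∃w (yR²w ∧ z = w)).
A: fails — bRd, bR²b but no w with dR²w and b=w.
B: fails — 0R2, 0R²0 but no w with 2R²w and 0=w.
C: holds.
D: fails — aRc, aR²a but no w with cR²w and a=w.

C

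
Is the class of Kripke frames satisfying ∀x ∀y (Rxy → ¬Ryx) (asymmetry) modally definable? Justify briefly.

Any modally definable frame class is closed under surjective bounded morphisms.
The 5-cycle (worlds s,t,u,v,w with s→t→u→v→w→s) is asymmetric. Mapping every world to a single reflexive point • is a surjective bounded morphism, and the reflexive point is not asymmetric (R•• but asymmetry requires ¬R••).
So the class is not modally definable.

No — not modally definable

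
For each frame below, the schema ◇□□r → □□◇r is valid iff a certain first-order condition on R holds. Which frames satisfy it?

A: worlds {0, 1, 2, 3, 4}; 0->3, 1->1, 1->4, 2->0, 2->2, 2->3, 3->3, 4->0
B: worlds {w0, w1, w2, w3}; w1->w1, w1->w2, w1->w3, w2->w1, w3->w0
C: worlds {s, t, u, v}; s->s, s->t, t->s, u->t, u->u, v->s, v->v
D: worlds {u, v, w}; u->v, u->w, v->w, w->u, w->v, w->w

C, D

The schema corresponds to a generalized confluence (Geach) condition: ∀x ∀y ∀z ((xRy ∧ xR²z) → ∃w (yR²w ∧ zRw)).
A: fails — 1R1, 1R²0 but no w with 1R²w and 0Rw.
B: fails — w1Rw1, w1R²w0 but no w with w1R²w and w0Rw.
C: ✓.
D: ✓.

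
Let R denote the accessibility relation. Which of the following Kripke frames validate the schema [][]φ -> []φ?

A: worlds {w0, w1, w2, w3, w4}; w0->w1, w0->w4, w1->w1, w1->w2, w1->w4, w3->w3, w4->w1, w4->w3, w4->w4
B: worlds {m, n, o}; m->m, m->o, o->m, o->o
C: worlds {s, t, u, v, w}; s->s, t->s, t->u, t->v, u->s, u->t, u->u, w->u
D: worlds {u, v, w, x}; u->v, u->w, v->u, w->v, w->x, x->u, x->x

This is the axiom for density; its first-order frame correspondent is forall x forall y (Rxy -> exists z (Rxz & Rzy)).
A: ✓.
B: ✓.
C: fails — Rtv but no z with Rtz and Rzv.
D: fails — Ruw but no z with Ruz and Rzw.
Valid on: A, B.

A, B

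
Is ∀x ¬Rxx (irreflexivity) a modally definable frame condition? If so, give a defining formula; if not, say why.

No

Modal frame validity is preserved under surjective bounded morphisms.
The 5-cycle (worlds w0,w1,w2,w3,w4 with w0→w1→w2→w3→w4→w0) is irreflexive, and the map sending every world to a single reflexive point • is a surjective bounded morphism (forth: every edge maps to (•,•); back: every world has a successor). So any modal formula valid on the 5-cycle is also valid on the reflexive point, which is not irreflexive.
So no modal formula (or set of formulas) defines exactly the irreflexive frames.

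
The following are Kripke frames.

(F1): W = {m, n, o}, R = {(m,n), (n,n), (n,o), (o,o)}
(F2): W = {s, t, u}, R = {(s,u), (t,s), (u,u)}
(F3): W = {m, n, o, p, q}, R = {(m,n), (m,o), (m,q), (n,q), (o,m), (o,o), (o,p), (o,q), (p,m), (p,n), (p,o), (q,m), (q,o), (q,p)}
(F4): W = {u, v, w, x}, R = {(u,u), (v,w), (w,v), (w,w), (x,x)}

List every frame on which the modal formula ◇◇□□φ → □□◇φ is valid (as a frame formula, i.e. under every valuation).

The schema corresponds to a generalized confluence (Geach) condition: ∀x ∀y ∀z ((xR²y ∧ xR²z) → ∃w (yR²w ∧ zRw)).
(F1): satisfies the condition.
(F2): satisfies the condition.
(F3): fails — oR²n, oR²n but no w with nR²w and nRw.
(F4): satisfies the condition.

(F1), (F2), (F4)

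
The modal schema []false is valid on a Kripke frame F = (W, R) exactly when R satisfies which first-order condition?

□⊥ is valid iff no world has any successor (otherwise □⊥ fails at any world with one).

emptiness of R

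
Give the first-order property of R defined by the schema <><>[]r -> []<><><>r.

This is a Sahlqvist (Geach-type) schema ◇^2□^1r → □^1◇^3r.
First-order correspondent: forall x forall y forall z ((x R^2 y & xRz) -> exists w (yRw & z R^3 w)).

forall x forall y forall z ((x R^2 y & xRz) -> exists w (yRw & z R^3 w))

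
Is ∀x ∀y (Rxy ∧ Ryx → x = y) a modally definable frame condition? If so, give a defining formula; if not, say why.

Not modally definable

If a class were modally definable it would be closed under surjective bounded morphisms (Goldblatt–Thomason).
The 6-cycle (worlds a,b,c,d,e,f with a→b→c→d→e→f→a) is antisymmetric. Sending even-indexed worlds to • and odd-indexed worlds to ∘ is a surjective bounded morphism onto the two-world frame with •↔∘, which is not antisymmetric.
Hence antisymmetry is not modally definable.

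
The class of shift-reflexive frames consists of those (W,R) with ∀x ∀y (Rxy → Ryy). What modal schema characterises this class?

A defining formula is □(□s → s) (the T□ axiom).
Suppose □(□s→s) is valid. Take Rxy and set V(s)={w : Ryw}. Then at y, □s holds; since □(□s→s) at x, □s→s at y, so s at y, i.e. Ryy.

□(□s → s)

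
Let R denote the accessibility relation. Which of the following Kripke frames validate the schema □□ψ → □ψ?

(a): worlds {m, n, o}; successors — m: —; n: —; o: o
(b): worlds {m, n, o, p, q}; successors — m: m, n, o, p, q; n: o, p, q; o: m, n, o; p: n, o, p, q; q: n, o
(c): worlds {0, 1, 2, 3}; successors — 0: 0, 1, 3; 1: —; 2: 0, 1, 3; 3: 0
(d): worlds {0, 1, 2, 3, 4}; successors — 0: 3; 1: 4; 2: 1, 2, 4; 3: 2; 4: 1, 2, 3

(a), (b), (c)

The schema corresponds to density: ∀x ∀y (Rxy → ∃z (Rxz ∧ Rzy)).
(a): condition met.
(b): condition met.
(c): condition met.
(d): fails — R43 but no z with R4z and Rz3.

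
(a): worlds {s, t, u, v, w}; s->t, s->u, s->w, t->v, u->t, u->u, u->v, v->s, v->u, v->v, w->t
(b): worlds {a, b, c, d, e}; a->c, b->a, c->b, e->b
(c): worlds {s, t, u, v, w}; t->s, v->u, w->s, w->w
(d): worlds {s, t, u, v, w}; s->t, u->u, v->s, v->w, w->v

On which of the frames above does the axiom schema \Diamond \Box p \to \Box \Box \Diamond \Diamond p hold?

none

This is the axiom for a generalized confluence (Geach) condition; its first-order frame correspondent is \forall x \forall y \forall z ((xRy \wedge x R^2 z) \to \exists w (yRw \wedge z R^2 w)).
(a): fails — sRw, sR²t but no w* with wRw* and tR²w*.
(b): fails — aRc, aR²b but no w with cRw and bR²w.
(c): fails — wRs, wR²s but no w* with sRw* and sR²w*.
(d): fails — vRs, vR²t but no w* with sRw* and tR²w*.
Valid on no frame.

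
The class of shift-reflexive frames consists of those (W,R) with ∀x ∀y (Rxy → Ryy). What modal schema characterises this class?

This is shift-reflexivity; the standard corresponding axiom is T□: □(□q → q).

□(□q → q)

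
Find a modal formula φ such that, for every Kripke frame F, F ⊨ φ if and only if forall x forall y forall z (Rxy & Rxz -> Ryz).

◇r → □◇r

The condition is the Euclidean property. The 5 schema ◇r → □◇r defines it.
Suppose ◇r→□◇r is valid. Take Rxy, Rxz and set V(r)={y}. Then ◇r at x, so □◇r at x, so ◇r at z, so some w with Rzw has r; w=y, i.e. Rzy. By symmetry of the argument, Ryz.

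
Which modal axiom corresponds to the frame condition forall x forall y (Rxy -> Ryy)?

This is shift-reflexivity; the standard corresponding axiom is T□: □(□r → r).
Suppose □(□r→r) is valid. Take Rxy and set V(r)={w : Ryw}. Then at y, □r holds; since □(□r→r) at x, □r→r at y, so r at y, i.e. Ryy.

□(□r → r)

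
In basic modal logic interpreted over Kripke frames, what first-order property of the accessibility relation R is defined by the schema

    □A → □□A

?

Transitivity

Suppose □A→□□A is valid. Take Rxy, Ryz and set V(A)={w : Rxw}. Then □A at x, so □□A at x, so □A at y, so A at z, i.e. Rxz.
Conversely, on a frame with transitivity the schema holds at every world under every valuation.
Frame condition: ∀x ∀y ∀z (Rxy ∧ Ryz → Rxz).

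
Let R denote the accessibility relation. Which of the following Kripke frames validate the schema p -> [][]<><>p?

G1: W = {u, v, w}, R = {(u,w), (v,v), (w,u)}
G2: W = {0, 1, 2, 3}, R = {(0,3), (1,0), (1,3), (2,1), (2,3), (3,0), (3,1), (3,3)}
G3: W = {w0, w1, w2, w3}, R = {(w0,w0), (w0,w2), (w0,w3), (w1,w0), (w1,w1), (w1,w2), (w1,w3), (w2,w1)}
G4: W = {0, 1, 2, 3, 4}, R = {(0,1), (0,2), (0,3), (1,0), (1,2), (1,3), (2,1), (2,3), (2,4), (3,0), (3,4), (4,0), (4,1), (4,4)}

G1, G4

Frame correspondent (Sahlqvist): forall x forall z (x R^2 z -> exists w (x = w & z R^2 w)) — i.e. a generalized confluence (Geach) condition.
G1: ✓.
G2: fails — 2R²0 but no w with 2=w and 0R²w.
G3: fails — w0R²w3 but no w with w0=w and w3R²w.
G4: ✓.
Valid on: G1, G4.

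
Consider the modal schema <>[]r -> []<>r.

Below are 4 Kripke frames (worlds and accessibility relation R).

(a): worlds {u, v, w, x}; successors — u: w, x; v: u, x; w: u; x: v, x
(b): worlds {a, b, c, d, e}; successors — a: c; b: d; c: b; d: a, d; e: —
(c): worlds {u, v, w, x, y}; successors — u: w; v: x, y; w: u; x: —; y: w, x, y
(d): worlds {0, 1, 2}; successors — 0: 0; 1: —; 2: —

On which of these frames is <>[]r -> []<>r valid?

This is the axiom for convergence; its first-order frame correspondent is forall x forall y forall z (Rxy & Rxz -> exists w (Ryw & Rzw)).
(a): fails — Ruw and Rux but w and x have no common successor.
(b): fails — Rdd and Rda but d and a have no common successor.
(c): fails — Rvx and Rvx but x and x have no common successor.
(d): satisfies the condition.
Valid on: (d).

(d)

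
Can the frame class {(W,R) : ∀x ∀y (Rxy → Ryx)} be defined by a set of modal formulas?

Yes: it is symmetry, defined by the B schema p → □◇p.
Suppose p→□◇p is valid. Take Rxy and set V(p)={x}. Then p at x, so □◇p at x, so ◇p at y, so some z with Ryz has p; z=x, i.e. Ryx.

Yes — defined by p → □◇p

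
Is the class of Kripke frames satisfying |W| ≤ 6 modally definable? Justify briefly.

Any modally definable frame class is closed under disjoint unions.
Any modal formula valid on each of 7 disjoint one-world frames is valid on their disjoint union (validity is preserved under disjoint unions). Each one-world frame has |W|=1≤6, but the union has |W|=7.
So the class is not modally definable.

Not modally definable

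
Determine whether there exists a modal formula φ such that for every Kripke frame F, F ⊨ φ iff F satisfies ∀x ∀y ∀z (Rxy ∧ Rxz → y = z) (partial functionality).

Yes — defined by ◇r → □r

This is a Sahlqvist condition; the CD axiom ◇r → □r defines it.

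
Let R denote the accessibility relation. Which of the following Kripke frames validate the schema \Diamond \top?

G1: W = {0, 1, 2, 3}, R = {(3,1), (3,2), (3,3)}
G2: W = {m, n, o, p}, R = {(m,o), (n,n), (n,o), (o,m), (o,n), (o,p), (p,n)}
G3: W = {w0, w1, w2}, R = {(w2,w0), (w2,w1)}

G2

The schema corresponds to seriality: \forall x \exists y Rxy.
G1: fails — world 0 has no successor.
G2: ✓.
G3: fails — world w0 has no successor.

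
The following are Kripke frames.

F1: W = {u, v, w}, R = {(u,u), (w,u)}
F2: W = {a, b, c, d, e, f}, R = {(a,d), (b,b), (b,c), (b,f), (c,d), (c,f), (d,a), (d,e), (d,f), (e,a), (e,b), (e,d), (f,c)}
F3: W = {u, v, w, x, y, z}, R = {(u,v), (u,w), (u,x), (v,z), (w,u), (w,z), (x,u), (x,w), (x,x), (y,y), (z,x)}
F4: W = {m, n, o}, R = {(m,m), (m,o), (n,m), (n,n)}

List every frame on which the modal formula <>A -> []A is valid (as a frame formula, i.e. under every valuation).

Frame correspondent (Sahlqvist): forall x forall y forall z (Rxy & Rxz -> y = z) — i.e. partial functionality.
F1: ✓.
F2: fails — b sees both b and c.
F3: fails — u sees both v and w.
F4: fails — m sees both m and o.
Valid on: F1.

F1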